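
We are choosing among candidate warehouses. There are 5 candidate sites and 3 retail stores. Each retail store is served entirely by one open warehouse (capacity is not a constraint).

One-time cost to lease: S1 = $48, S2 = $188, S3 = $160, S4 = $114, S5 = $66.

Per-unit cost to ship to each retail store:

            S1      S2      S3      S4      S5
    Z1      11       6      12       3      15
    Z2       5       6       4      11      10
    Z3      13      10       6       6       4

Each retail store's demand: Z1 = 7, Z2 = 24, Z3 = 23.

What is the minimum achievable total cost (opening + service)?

Minimum total cost: 403

For any fixed open set, each retail store goes to its cheapest open site; total = fixed + service.
{S1, S5}: Z1→S1 11·7=77, Z2→S1 5·24=120, Z3→S5 4·23=92. Service 289; fixed 114; total 403.
{S1, S4}: service 279 + fixed 162 = 441
{S1, S4, S5}: Z1→S4 3·7=21, Z2→S1 5·24=120, Z3→S5 4·23=92. Service 233; fixed 228; total 461.
{S1, S2, S3, S4, S5}: Z1→S4 3·7=21, Z2→S3 4·24=96, Z3→S5 4·23=92. Service 209; fixed 576; total 785.
No other subset beats 403.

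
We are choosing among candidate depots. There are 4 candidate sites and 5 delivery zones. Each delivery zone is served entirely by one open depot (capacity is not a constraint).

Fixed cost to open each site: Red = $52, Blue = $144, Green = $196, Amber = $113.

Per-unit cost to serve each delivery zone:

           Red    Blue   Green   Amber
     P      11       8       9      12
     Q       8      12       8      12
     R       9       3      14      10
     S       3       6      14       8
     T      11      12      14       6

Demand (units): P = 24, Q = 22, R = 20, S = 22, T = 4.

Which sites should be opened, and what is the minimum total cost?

Open Red and Blue; minimum total cost 734.

For any fixed open set, each delivery zone goes to its cheapest open site; total = fixed + service.
{Red, Blue}: P→Blue 8·24=192, Q→Red 8·22=176, R→Blue 3·20=60, S→Red 3·22=66, T→Red 11·4=44. Service 538; fixed 196; total 734.
{Red}: service 730 + fixed 52 = 782
{Red, Blue, Amber}: service 518 + fixed 309 = 827
{Red, Blue, Green, Amber}: service 518 + fixed 505 = 1023
No other subset beats 734.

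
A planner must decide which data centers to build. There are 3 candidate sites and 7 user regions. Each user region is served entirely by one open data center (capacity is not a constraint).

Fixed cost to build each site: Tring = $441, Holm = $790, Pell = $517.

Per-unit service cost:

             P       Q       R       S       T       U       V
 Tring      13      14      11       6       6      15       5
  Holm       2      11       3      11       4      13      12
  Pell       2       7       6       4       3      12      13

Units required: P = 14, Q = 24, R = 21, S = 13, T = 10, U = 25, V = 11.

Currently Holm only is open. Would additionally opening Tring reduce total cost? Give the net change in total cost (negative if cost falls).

Current service cost with {Holm}: 995.
Adding Tring: each user region re-picks its cheapest; new service cost 853, saving 142.
Extra fixed cost: 441. Net change = 441 − 142 = 299.
(Totals: 1785 → 2084.)

No — net change +299 (cost rises by 299).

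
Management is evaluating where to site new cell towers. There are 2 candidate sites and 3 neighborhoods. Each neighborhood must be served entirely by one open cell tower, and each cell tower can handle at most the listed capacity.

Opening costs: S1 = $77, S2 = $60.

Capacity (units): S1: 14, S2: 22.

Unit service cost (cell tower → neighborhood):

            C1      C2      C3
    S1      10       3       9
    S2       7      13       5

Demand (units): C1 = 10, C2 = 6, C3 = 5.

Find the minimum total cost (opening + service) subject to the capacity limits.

Minimum total cost: 233

Open {S2}: C1→S2 7·10=70, C2→S2 13·6=78, C3→S2 5·5=25.
Loads: S2 carries 21/22. Service 173; fixed 60; total 233.
Next best feasible plan costs 250.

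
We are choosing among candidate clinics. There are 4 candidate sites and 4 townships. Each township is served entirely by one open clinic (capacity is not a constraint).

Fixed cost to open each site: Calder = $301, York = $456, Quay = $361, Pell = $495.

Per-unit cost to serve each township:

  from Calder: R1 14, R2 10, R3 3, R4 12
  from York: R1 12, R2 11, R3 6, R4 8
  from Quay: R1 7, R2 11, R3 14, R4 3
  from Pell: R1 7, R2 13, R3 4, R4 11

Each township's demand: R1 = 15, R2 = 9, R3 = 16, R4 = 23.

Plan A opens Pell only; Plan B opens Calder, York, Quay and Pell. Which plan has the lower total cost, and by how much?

Plan A is cheaper by 891.

Plan A: {Pell}: R1→Pell 7·15=105, R2→Pell 13·9=117, R3→Pell 4·16=64, R4→Pell 11·23=253. Service 539; fixed 495; total 1034.
Plan B: {Calder, York, Quay, Pell}: R1→Quay 7·15=105, R2→Calder 10·9=90, R3→Calder 3·16=48, R4→Quay 3·23=69. Service 312; fixed 1613; total 1925.
Difference: |1034 − 1925| = 891.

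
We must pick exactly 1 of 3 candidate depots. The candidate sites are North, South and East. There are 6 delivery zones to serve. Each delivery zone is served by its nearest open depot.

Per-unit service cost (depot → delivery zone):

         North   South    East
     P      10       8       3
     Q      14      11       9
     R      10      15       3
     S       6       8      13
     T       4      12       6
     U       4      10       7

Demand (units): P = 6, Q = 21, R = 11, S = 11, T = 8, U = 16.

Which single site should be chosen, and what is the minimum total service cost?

Choose East only; total service cost 543.

With exactly 1 open, each delivery zone uses its cheapest among the chosen.
{East}: P→East 3·6=18, Q→East 9·21=189, R→East 3·11=33, S→East 13·11=143, T→East 6·8=48, U→East 7·16=112. Service cost 543.
{North}: service cost 626
{South}: service cost 788
Among all 3 size-1 choices, {East} is lowest.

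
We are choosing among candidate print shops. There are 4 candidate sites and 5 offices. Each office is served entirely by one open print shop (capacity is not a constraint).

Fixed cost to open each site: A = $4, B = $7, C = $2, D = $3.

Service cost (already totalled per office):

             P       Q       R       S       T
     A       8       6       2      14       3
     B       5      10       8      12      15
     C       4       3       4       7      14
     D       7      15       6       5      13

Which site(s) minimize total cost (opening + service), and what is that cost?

Open A and C; minimum total cost 25.

For any fixed open set, each office goes to its cheapest open site; total = fixed + service.
{A, C}: P→C 4, Q→C 3, R→A 2, S→C 7, T→A 3. Service 19; fixed 6; total 25.
{A, C, D}: service 17 + fixed 9 = 26
{A, D}: P→D 7, Q→A 6, R→A 2, S→D 5, T→A 3. Service 23; fixed 7; total 30.
{A, B, C, D}: service 17 + fixed 16 = 33
No other subset beats 25.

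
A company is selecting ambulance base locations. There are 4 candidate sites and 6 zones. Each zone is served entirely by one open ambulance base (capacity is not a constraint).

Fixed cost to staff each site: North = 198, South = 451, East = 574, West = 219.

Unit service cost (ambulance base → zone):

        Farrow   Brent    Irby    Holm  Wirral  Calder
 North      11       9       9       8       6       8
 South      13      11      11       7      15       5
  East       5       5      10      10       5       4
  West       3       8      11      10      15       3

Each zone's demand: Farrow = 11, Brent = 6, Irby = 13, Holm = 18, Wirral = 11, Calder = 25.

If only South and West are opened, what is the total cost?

Each zone is assigned to its cheapest site among the open ones.
{South, West}: Farrow→West 3·11=33, Brent→West 8·6=48, Irby→South 11·13=143, Holm→South 7·18=126, Wirral→South 15·11=165, Calder→West 3·25=75. Service 590; fixed 670; total 1260.

Total cost: 1260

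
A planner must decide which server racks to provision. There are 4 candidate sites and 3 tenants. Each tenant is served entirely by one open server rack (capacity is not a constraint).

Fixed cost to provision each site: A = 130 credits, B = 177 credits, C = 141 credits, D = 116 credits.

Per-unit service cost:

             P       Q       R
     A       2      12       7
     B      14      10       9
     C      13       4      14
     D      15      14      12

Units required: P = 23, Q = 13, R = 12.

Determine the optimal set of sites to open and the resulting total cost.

For any fixed open set, each tenant goes to its cheapest open site; total = fixed + service.
{A}: P→A 2·23=46, Q→A 12·13=156, R→A 7·12=84. Service 286; fixed 130; total 416.
{A, C}: service 182 + fixed 271 = 453
{A, D}: service 286 + fixed 246 = 532
{A, B, C, D}: service 182 + fixed 564 = 746
No other subset beats 416.

Open A only; minimum total cost 416.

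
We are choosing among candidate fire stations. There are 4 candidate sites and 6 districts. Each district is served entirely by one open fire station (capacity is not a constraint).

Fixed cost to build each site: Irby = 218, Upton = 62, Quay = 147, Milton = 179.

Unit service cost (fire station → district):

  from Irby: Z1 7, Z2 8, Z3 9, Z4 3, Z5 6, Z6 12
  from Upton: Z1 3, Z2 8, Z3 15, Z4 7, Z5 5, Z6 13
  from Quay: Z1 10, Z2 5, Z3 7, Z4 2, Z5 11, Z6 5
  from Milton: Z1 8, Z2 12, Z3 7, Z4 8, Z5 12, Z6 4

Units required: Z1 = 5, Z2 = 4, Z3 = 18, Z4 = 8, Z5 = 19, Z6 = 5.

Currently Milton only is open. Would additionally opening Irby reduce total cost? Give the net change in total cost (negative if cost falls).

Current service cost with {Milton}: 526.
Adding Irby: each district re-picks its cheapest; new service cost 351, saving 175.
Extra fixed cost: 218. Net change = 218 − 175 = 43.
(Totals: 705 → 748.)

No — net change +43 (cost rises by 43).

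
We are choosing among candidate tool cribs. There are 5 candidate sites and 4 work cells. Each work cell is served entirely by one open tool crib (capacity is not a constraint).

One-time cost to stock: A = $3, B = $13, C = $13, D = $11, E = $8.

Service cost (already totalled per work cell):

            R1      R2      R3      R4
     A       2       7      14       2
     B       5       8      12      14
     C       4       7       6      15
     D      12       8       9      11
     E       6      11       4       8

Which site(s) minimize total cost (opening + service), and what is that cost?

Open A and E; minimum total cost 26.

For any fixed open set, each work cell goes to its cheapest open site; total = fixed + service.
{A, E}: R1→A 2, R2→A 7, R3→E 4, R4→A 2. Service 15; fixed 11; total 26.
{A}: R1→A 2, R2→A 7, R3→A 14, R4→A 2. Service 25; fixed 3; total 28.
{A, C}: service 17 + fixed 16 = 33
{A, B, C, D, E}: service 15 + fixed 48 = 63
No other subset beats 26.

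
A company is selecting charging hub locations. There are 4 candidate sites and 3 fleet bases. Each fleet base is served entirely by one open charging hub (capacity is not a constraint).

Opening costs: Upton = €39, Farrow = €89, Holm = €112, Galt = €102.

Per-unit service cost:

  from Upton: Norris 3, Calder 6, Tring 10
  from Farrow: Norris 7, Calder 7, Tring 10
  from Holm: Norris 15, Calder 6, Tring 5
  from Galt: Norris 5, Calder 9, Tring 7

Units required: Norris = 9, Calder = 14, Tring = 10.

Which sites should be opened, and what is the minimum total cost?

For any fixed open set, each fleet base goes to its cheapest open site; total = fixed + service.
{Upton}: Norris→Upton 3·9=27, Calder→Upton 6·14=84, Tring→Upton 10·10=100. Service 211; fixed 39; total 250.
{Upton, Holm}: Norris→Upton 3·9=27, Calder→Upton 6·14=84, Tring→Holm 5·10=50. Service 161; fixed 151; total 312.
{Upton, Galt}: Norris→Upton 3·9=27, Calder→Upton 6·14=84, Tring→Galt 7·10=70. Service 181; fixed 141; total 322.
{Upton, Farrow, Holm, Galt}: service 161 + fixed 342 = 503
(All 15 nonempty subsets were checked; Upton only is lowest.)

Open Upton only; minimum total cost 250.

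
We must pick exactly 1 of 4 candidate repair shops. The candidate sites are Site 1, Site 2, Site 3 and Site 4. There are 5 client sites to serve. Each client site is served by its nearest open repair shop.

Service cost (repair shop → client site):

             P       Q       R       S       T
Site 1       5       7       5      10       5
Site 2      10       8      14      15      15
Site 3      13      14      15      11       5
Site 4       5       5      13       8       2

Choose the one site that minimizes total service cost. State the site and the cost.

Choose Site 1 only; total service cost 32.

With exactly 1 open, each client site uses its cheapest among the chosen.
{Site 1}: P→Site 1 5, Q→Site 1 7, R→Site 1 5, S→Site 1 10, T→Site 1 5. Service cost 32.
{Site 4}: service cost 33
{Site 3}: service cost 58
Among all 4 size-1 choices, {Site 1} is lowest.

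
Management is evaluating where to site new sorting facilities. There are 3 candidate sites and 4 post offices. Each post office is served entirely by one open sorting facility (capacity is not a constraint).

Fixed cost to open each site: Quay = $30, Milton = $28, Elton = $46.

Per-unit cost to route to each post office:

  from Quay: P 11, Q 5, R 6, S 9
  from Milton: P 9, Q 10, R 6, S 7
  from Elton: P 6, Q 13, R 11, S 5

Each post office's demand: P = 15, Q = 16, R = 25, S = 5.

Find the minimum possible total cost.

Minimum total cost: 421

For any fixed open set, each post office goes to its cheapest open site; total = fixed + service.
{Quay, Elton}: P→Elton 6·15=90, Q→Quay 5·16=80, R→Quay 6·25=150, S→Elton 5·5=25. Service 345; fixed 76; total 421.
{Quay, Milton, Elton}: P→Elton 6·15=90, Q→Quay 5·16=80, R→Quay 6·25=150, S→Elton 5·5=25. Service 345; fixed 104; total 449.
{Quay, Milton}: service 400 + fixed 58 = 458
{Milton}: P→Milton 9·15=135, Q→Milton 10·16=160, R→Milton 6·25=150, S→Milton 7·5=35. Service 480; fixed 28; total 508.
No other subset beats 421.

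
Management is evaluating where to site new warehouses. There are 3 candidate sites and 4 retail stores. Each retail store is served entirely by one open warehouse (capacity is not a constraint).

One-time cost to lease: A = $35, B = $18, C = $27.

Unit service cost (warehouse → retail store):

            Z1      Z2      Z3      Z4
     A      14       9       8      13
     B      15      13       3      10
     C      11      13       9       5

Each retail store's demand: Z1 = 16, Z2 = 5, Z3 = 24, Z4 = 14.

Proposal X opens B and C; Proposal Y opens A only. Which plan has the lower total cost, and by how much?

Proposal X is cheaper by 250.

Proposal X: {B, C}: Z1→C 11·16=176, Z2→B 13·5=65, Z3→B 3·24=72, Z4→C 5·14=70. Service 383; fixed 45; total 428.
Proposal Y: {A}: Z1→A 14·16=224, Z2→A 9·5=45, Z3→A 8·24=192, Z4→A 13·14=182. Service 643; fixed 35; total 678.
Difference: |428 − 678| = 250.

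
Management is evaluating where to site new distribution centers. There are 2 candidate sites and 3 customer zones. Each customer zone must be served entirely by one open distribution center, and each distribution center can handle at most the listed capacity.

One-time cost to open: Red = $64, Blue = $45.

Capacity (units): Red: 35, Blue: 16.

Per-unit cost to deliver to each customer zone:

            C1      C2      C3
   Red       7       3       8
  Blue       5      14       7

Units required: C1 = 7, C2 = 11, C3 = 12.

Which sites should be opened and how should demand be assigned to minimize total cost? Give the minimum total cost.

Open {Red}: C1→Red 7·7=49, C2→Red 3·11=33, C3→Red 8·12=96.
Loads: Red carries 30/35. Service 178; fixed 64; total 242.
Next best feasible plan costs 273.

Minimum total cost: 242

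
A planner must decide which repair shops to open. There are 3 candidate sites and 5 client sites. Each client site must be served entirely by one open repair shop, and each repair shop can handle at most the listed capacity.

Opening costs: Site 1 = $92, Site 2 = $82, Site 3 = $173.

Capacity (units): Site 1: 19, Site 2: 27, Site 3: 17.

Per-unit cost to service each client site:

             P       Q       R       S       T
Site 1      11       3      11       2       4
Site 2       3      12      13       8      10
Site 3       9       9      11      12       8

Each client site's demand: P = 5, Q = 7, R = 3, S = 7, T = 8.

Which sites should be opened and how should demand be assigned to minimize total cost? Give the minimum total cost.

Minimum total cost: 331

Open {Site 1, Site 2}: P→Site 2 3·5=15, Q→Site 1 3·7=21, R→Site 1 11·3=33, S→Site 2 8·7=56, T→Site 1 4·8=32.
Loads: Site 1 carries 18/19, Site 2 carries 12/27. Service 157; fixed 174; total 331.
Next best feasible plan costs 337.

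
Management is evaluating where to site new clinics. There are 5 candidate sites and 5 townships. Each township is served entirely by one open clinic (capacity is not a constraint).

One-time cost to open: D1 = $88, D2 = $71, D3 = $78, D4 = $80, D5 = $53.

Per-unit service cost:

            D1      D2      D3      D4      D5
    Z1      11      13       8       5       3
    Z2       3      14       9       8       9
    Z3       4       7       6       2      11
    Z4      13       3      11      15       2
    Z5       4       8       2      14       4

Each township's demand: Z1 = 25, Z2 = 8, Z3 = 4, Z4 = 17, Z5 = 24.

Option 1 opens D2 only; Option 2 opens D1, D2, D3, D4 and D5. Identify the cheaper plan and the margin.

Option 2 is cheaper by 220.

Option 1: {D2}: Z1→D2 13·25=325, Z2→D2 14·8=112, Z3→D2 7·4=28, Z4→D2 3·17=51, Z5→D2 8·24=192. Service 708; fixed 71; total 779.
Option 2: {D1, D2, D3, D4, D5}: Z1→D5 3·25=75, Z2→D1 3·8=24, Z3→D4 2·4=8, Z4→D5 2·17=34, Z5→D3 2·24=48. Service 189; fixed 370; total 559.
Difference: |779 − 559| = 220.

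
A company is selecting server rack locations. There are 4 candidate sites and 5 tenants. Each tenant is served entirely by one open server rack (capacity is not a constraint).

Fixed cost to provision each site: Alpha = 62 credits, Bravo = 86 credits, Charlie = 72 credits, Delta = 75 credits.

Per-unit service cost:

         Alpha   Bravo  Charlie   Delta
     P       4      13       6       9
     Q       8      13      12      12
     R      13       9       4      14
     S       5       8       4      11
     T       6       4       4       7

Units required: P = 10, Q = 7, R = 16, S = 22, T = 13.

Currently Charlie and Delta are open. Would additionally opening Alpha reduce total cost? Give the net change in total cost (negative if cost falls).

Current service cost with {Charlie, Delta}: 348.
Adding Alpha: each tenant re-picks its cheapest; new service cost 300, saving 48.
Extra fixed cost: 62. Net change = 62 − 48 = 14.
(Totals: 495 → 509.)

No — net change +14 (cost rises by 14).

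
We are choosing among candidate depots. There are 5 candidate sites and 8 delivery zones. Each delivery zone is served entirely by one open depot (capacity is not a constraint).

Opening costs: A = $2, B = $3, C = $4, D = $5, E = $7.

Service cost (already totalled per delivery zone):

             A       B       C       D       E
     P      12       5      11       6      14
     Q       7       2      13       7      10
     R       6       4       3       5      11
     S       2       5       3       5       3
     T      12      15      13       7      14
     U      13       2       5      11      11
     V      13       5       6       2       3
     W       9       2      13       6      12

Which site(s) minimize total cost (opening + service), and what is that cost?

Open A, B and D; minimum total cost 36.

For any fixed open set, each delivery zone goes to its cheapest open site; total = fixed + service.
{A, B, D}: P→B 5, Q→B 2, R→B 4, S→A 2, T→D 7, U→B 2, V→D 2, W→B 2. Service 26; fixed 10; total 36.
{B, D}: P→B 5, Q→B 2, R→B 4, S→B 5, T→D 7, U→B 2, V→D 2, W→B 2. Service 29; fixed 8; total 37.
{B, C, D}: P→B 5, Q→B 2, R→C 3, S→C 3, T→D 7, U→B 2, V→D 2, W→B 2. Service 26; fixed 12; total 38.
{A, B, C, D, E}: service 25 + fixed 21 = 46
No other subset beats 36.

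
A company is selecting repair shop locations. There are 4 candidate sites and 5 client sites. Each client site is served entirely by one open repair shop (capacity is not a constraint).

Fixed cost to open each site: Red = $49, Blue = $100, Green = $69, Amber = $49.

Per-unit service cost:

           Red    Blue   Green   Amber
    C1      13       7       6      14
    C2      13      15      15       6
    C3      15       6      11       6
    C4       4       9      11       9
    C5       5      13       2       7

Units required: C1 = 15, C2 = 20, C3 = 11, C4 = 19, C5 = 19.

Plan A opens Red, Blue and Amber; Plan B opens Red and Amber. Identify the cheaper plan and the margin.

Plan B is cheaper by 10.

Plan A: {Red, Blue, Amber}: C1→Blue 7·15=105, C2→Amber 6·20=120, C3→Blue 6·11=66, C4→Red 4·19=76, C5→Red 5·19=95. Service 462; fixed 198; total 660.
Plan B: {Red, Amber}: C1→Red 13·15=195, C2→Amber 6·20=120, C3→Amber 6·11=66, C4→Red 4·19=76, C5→Red 5·19=95. Service 552; fixed 98; total 650.
Difference: |660 − 650| = 10.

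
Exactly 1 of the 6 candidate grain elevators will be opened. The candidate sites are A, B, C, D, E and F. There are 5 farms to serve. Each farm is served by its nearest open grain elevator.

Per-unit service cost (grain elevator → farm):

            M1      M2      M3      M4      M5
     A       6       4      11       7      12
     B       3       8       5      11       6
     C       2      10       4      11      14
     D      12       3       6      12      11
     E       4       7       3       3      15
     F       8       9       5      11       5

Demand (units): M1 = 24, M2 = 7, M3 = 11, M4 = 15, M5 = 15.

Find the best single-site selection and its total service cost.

Choose B only; total service cost 438.

With exactly 1 open, each farm uses its cheapest among the chosen.
{B}: M1→B 3·24=72, M2→B 8·7=56, M3→B 5·11=55, M4→B 11·15=165, M5→B 6·15=90. Service cost 438.
{E}: service cost 448
{C}: service cost 537
Among all 6 size-1 choices, {B} is lowest.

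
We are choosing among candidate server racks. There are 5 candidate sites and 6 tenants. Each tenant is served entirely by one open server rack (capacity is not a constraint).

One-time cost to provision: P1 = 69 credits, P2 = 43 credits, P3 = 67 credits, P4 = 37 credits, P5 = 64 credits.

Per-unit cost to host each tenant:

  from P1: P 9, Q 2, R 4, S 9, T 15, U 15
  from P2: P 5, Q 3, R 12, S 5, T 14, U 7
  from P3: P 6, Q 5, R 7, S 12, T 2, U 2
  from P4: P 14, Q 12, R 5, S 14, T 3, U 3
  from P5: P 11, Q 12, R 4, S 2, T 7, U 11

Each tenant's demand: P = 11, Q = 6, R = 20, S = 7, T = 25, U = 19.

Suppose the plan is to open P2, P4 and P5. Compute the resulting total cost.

Each tenant is assigned to its cheapest site among the open ones.
{P2, P4, P5}: P→P2 5·11=55, Q→P2 3·6=18, R→P5 4·20=80, S→P5 2·7=14, T→P4 3·25=75, U→P4 3·19=57. Service 299; fixed 144; total 443.

Total cost: 443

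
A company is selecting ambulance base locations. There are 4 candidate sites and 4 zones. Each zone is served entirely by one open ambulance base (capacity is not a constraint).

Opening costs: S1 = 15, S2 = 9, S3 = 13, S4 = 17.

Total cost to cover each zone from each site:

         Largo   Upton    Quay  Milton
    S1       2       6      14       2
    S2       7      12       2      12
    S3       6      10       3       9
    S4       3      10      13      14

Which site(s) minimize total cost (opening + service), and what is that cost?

For any fixed open set, each zone goes to its cheapest open site; total = fixed + service.
{S1, S2}: Largo→S1 2, Upton→S1 6, Quay→S2 2, Milton→S1 2. Service 12; fixed 24; total 36.
{S1}: service 24 + fixed 15 = 39
{S1, S3}: service 13 + fixed 28 = 41
{S1, S2, S3, S4}: Largo→S1 2, Upton→S1 6, Quay→S2 2, Milton→S1 2. Service 12; fixed 54; total 66.
(All 15 nonempty subsets were checked; S1 and S2 is lowest.)

Open S1 and S2; minimum total cost 36.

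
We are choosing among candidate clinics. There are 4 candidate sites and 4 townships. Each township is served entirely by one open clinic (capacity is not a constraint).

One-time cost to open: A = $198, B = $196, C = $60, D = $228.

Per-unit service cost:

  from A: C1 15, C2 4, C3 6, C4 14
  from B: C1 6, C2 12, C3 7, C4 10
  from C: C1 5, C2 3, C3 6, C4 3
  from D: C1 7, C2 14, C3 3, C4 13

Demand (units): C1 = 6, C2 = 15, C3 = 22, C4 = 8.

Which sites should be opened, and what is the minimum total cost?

For any fixed open set, each township goes to its cheapest open site; total = fixed + service.
{C}: C1→C 5·6=30, C2→C 3·15=45, C3→C 6·22=132, C4→C 3·8=24. Service 231; fixed 60; total 291.
{C, D}: service 165 + fixed 288 = 453
{B, C}: C1→C 5·6=30, C2→C 3·15=45, C3→C 6·22=132, C4→C 3·8=24. Service 231; fixed 256; total 487.
{A, B, C, D}: C1→C 5·6=30, C2→C 3·15=45, C3→D 3·22=66, C4→C 3·8=24. Service 165; fixed 682; total 847.
(All 15 nonempty subsets were checked; C only is lowest.)

Open C only; minimum total cost 291.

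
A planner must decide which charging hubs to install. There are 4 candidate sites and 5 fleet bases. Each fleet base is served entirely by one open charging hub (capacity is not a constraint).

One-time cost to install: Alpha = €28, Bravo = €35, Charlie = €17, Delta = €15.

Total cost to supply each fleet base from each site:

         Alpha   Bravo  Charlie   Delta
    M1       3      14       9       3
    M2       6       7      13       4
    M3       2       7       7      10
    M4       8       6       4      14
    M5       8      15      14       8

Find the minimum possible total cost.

For any fixed open set, each fleet base goes to its cheapest open site; total = fixed + service.
{Delta}: M1→Delta 3, M2→Delta 4, M3→Delta 10, M4→Delta 14, M5→Delta 8. Service 39; fixed 15; total 54.
{Alpha}: M1→Alpha 3, M2→Alpha 6, M3→Alpha 2, M4→Alpha 8, M5→Alpha 8. Service 27; fixed 28; total 55.
{Charlie, Delta}: M1→Delta 3, M2→Delta 4, M3→Charlie 7, M4→Charlie 4, M5→Delta 8. Service 26; fixed 32; total 58.
{Alpha, Bravo, Charlie, Delta}: M1→Alpha 3, M2→Delta 4, M3→Alpha 2, M4→Charlie 4, M5→Alpha 8. Service 21; fixed 95; total 116.
No other subset beats 54.

Minimum total cost: 54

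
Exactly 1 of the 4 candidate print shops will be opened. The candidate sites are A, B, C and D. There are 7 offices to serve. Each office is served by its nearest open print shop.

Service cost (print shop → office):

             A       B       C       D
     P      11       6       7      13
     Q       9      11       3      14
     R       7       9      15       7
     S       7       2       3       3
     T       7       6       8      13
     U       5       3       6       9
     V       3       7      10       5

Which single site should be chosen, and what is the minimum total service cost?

With exactly 1 open, each office uses its cheapest among the chosen.
{B}: P→B 6, Q→B 11, R→B 9, S→B 2, T→B 6, U→B 3, V→B 7. Service cost 44.
{A}: service cost 49
{C}: service cost 52
Among all 4 size-1 choices, {B} is lowest.

Choose B only; total service cost 44.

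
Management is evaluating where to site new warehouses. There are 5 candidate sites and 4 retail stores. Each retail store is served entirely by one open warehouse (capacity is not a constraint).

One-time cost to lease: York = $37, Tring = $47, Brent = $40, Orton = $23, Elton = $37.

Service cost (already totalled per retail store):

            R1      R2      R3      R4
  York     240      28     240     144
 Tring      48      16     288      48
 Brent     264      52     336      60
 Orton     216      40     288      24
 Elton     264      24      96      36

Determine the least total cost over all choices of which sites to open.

For any fixed open set, each retail store goes to its cheapest open site; total = fixed + service.
{Tring, Elton}: R1→Tring 48, R2→Tring 16, R3→Elton 96, R4→Elton 36. Service 196; fixed 84; total 280.
{Tring, Orton, Elton}: R1→Tring 48, R2→Tring 16, R3→Elton 96, R4→Orton 24. Service 184; fixed 107; total 291.
{York, Tring, Elton}: R1→Tring 48, R2→Tring 16, R3→Elton 96, R4→Elton 36. Service 196; fixed 121; total 317.
{York, Tring, Brent, Orton, Elton}: service 184 + fixed 184 = 368
No other subset beats 280.

Minimum total cost: 280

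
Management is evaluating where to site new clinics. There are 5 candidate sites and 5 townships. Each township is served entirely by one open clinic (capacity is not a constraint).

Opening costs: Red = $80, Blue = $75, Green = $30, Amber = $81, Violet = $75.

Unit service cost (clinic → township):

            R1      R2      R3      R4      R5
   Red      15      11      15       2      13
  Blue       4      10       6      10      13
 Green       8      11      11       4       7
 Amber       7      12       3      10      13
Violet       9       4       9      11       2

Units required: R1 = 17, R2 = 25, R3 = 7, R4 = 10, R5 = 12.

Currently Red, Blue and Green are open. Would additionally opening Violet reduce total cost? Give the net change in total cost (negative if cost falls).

Current service cost with {Red, Blue, Green}: 464.
Adding Violet: each township re-picks its cheapest; new service cost 254, saving 210.
Extra fixed cost: 75. Net change = 75 − 210 = -135.
(Totals: 649 → 514.)

Yes — net change −135 (cost falls by 135).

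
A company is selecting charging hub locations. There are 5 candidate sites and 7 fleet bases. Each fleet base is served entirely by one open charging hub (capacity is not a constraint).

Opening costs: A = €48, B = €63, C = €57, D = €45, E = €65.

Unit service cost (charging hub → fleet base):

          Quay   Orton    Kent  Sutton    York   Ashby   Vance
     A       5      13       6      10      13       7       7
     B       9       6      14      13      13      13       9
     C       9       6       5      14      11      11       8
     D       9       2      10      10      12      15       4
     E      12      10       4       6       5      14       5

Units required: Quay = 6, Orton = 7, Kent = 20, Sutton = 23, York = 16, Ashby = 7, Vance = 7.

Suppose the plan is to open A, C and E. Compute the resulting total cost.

Total cost: 624

Each fleet base is assigned to its cheapest site among the open ones.
{A, C, E}: Quay→A 5·6=30, Orton→C 6·7=42, Kent→E 4·20=80, Sutton→E 6·23=138, York→E 5·16=80, Ashby→A 7·7=49, Vance→E 5·7=35. Service 454; fixed 170; total 624.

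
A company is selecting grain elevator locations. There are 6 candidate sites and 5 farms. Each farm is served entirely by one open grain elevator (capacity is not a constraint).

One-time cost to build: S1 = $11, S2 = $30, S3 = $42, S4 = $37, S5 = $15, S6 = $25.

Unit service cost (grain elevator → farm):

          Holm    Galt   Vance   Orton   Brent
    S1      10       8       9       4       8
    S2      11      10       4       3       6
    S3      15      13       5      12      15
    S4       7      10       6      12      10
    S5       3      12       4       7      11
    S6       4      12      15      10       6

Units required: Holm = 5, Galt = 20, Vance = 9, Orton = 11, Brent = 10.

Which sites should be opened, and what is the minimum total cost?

For any fixed open set, each farm goes to its cheapest open site; total = fixed + service.
{S1, S2, S5}: Holm→S5 3·5=15, Galt→S1 8·20=160, Vance→S2 4·9=36, Orton→S2 3·11=33, Brent→S2 6·10=60. Service 304; fixed 56; total 360.
{S1, S5}: Holm→S5 3·5=15, Galt→S1 8·20=160, Vance→S5 4·9=36, Orton→S1 4·11=44, Brent→S1 8·10=80. Service 335; fixed 26; total 361.
{S1, S5, S6}: service 315 + fixed 51 = 366
{S1, S2, S3, S4, S5, S6}: service 304 + fixed 160 = 464
No other subset beats 360.

Open S1, S2 and S5; minimum total cost 360.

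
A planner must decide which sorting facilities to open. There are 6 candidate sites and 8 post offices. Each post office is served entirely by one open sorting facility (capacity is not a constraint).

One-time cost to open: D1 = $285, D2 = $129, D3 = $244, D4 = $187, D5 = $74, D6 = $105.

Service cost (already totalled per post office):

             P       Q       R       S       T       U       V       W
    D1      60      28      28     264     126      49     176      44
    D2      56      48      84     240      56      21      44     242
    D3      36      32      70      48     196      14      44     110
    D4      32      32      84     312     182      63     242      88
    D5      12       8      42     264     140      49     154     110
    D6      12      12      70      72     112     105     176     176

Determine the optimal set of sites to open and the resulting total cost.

Open D2, D5 and D6; minimum total cost 673.

For any fixed open set, each post office goes to its cheapest open site; total = fixed + service.
{D2, D5, D6}: P→D5 12, Q→D5 8, R→D5 42, S→D6 72, T→D2 56, U→D2 21, V→D2 44, W→D5 110. Service 365; fixed 308; total 673.
{D2, D6}: P→D6 12, Q→D6 12, R→D6 70, S→D6 72, T→D2 56, U→D2 21, V→D2 44, W→D6 176. Service 463; fixed 234; total 697.
{D2, D5}: service 533 + fixed 203 = 736
{D1, D2, D3, D4, D5, D6}: service 254 + fixed 1024 = 1278
No other subset beats 673.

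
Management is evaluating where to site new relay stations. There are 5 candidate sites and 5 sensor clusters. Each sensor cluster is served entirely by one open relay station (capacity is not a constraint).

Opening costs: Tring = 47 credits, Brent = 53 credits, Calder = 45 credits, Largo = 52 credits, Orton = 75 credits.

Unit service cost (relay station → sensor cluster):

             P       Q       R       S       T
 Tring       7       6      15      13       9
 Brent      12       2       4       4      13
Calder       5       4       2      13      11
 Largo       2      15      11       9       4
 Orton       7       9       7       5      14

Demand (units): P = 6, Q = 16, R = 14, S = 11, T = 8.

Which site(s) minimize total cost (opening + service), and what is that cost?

For any fixed open set, each sensor cluster goes to its cheapest open site; total = fixed + service.
{Brent, Largo}: P→Largo 2·6=12, Q→Brent 2·16=32, R→Brent 4·14=56, S→Brent 4·11=44, T→Largo 4·8=32. Service 176; fixed 105; total 281.
{Brent, Calder, Largo}: P→Largo 2·6=12, Q→Brent 2·16=32, R→Calder 2·14=28, S→Brent 4·11=44, T→Largo 4·8=32. Service 148; fixed 150; total 298.
{Brent, Calder}: P→Calder 5·6=30, Q→Brent 2·16=32, R→Calder 2·14=28, S→Brent 4·11=44, T→Calder 11·8=88. Service 222; fixed 98; total 320.
{Tring, Brent, Calder, Largo, Orton}: service 148 + fixed 272 = 420
No other subset beats 281.

Open Brent and Largo; minimum total cost 281.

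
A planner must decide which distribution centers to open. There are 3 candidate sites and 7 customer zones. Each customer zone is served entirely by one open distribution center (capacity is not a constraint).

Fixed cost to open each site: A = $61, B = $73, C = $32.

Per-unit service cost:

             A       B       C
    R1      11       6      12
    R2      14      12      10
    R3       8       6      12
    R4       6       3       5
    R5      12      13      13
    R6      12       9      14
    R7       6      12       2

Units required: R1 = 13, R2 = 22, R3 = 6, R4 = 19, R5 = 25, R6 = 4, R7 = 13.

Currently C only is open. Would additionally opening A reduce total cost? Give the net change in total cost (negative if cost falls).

Current service cost with {C}: 950.
Adding A: each customer zone re-picks its cheapest; new service cost 880, saving 70.
Extra fixed cost: 61. Net change = 61 − 70 = -9.
(Totals: 982 → 973.)

Yes — net change −9 (cost falls by 9).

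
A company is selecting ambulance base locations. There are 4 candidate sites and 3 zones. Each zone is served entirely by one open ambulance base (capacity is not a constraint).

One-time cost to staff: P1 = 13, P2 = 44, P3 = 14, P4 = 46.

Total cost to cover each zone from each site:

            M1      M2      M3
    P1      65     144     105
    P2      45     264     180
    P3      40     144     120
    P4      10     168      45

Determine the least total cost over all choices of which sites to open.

Minimum total cost: 258

For any fixed open set, each zone goes to its cheapest open site; total = fixed + service.
{P1, P4}: M1→P4 10, M2→P1 144, M3→P4 45. Service 199; fixed 59; total 258.
{P3, P4}: service 199 + fixed 60 = 259
{P4}: service 223 + fixed 46 = 269
{P1, P2, P3, P4}: service 199 + fixed 117 = 316
No other subset beats 258.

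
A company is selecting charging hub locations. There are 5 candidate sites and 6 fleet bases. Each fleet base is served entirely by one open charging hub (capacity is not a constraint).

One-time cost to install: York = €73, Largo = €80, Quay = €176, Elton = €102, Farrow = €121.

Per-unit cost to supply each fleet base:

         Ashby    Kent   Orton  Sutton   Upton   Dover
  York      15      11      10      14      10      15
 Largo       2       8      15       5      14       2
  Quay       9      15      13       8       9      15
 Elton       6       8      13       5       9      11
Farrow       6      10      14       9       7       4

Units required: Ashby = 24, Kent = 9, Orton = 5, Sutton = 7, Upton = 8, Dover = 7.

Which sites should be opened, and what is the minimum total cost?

Open Largo only; minimum total cost 436.

For any fixed open set, each fleet base goes to its cheapest open site; total = fixed + service.
{Largo}: Ashby→Largo 2·24=48, Kent→Largo 8·9=72, Orton→Largo 15·5=75, Sutton→Largo 5·7=35, Upton→Largo 14·8=112, Dover→Largo 2·7=14. Service 356; fixed 80; total 436.
{York, Largo}: Ashby→Largo 2·24=48, Kent→Largo 8·9=72, Orton→York 10·5=50, Sutton→Largo 5·7=35, Upton→York 10·8=80, Dover→Largo 2·7=14. Service 299; fixed 153; total 452.
{Largo, Elton}: service 306 + fixed 182 = 488
{York, Largo, Quay, Elton, Farrow}: service 275 + fixed 552 = 827
No other subset beats 436.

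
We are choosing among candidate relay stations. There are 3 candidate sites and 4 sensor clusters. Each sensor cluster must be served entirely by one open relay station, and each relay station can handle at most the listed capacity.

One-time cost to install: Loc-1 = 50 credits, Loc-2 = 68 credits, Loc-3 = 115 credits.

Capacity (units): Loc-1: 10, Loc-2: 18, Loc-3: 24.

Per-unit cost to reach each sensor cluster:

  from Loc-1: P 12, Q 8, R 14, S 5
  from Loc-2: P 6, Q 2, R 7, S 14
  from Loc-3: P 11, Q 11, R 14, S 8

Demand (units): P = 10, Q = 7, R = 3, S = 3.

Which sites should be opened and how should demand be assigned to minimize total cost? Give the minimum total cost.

Minimum total cost: 249

Open {Loc-1, Loc-2}: P→Loc-2 6·10=60, Q→Loc-2 2·7=14, R→Loc-1 14·3=42, S→Loc-1 5·3=15.
Loads: Loc-1 carries 6/10, Loc-2 carries 17/18. Service 131; fixed 118; total 249.
Next best feasible plan costs 270.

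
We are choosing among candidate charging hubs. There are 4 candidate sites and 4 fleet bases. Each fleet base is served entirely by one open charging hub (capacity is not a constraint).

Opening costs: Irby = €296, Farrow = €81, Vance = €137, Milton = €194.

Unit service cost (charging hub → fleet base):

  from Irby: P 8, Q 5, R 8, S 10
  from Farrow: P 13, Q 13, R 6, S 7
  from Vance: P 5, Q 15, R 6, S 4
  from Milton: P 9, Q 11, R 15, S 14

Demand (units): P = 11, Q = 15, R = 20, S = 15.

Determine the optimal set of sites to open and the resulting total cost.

Open Vance only; minimum total cost 597.

For any fixed open set, each fleet base goes to its cheapest open site; total = fixed + service.
{Vance}: P→Vance 5·11=55, Q→Vance 15·15=225, R→Vance 6·20=120, S→Vance 4·15=60. Service 460; fixed 137; total 597.
{Farrow}: P→Farrow 13·11=143, Q→Farrow 13·15=195, R→Farrow 6·20=120, S→Farrow 7·15=105. Service 563; fixed 81; total 644.
{Farrow, Vance}: P→Vance 5·11=55, Q→Farrow 13·15=195, R→Farrow 6·20=120, S→Vance 4·15=60. Service 430; fixed 218; total 648.
{Irby, Farrow, Vance, Milton}: P→Vance 5·11=55, Q→Irby 5·15=75, R→Farrow 6·20=120, S→Vance 4·15=60. Service 310; fixed 708; total 1018.
No other subset beats 597.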